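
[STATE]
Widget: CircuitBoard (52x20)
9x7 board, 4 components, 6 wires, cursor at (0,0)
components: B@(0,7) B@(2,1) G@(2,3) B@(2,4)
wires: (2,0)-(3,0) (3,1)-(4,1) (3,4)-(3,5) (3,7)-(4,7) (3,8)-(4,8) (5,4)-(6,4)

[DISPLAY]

   0 1 2 3 4 5 6 7 8                                
0  [.]                          B                   
                                                    
1                                                   
                                                    
2   ·   B       G   B                               
    │                                               
3   ·   ·           · ─ ·       ·   ·               
        │                       │   │               
4       ·                       ·   ·               
                                                    
5                   ·                               
                    │                               
6                   ·                               
Cursor: (0,0)                                       
                                                    
                                                    
                                                    
                                                    
                                                    


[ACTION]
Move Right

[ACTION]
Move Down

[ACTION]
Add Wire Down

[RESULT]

   0 1 2 3 4 5 6 7 8                                
0                               B                   
                                                    
1      [.]                                          
        │                                           
2   ·   B       G   B                               
    │                                               
3   ·   ·           · ─ ·       ·   ·               
        │                       │   │               
4       ·                       ·   ·               
                                                    
5                   ·                               
                    │                               
6                   ·                               
Cursor: (1,1)                                       
                                                    
                                                    
                                                    
                                                    
                                                    


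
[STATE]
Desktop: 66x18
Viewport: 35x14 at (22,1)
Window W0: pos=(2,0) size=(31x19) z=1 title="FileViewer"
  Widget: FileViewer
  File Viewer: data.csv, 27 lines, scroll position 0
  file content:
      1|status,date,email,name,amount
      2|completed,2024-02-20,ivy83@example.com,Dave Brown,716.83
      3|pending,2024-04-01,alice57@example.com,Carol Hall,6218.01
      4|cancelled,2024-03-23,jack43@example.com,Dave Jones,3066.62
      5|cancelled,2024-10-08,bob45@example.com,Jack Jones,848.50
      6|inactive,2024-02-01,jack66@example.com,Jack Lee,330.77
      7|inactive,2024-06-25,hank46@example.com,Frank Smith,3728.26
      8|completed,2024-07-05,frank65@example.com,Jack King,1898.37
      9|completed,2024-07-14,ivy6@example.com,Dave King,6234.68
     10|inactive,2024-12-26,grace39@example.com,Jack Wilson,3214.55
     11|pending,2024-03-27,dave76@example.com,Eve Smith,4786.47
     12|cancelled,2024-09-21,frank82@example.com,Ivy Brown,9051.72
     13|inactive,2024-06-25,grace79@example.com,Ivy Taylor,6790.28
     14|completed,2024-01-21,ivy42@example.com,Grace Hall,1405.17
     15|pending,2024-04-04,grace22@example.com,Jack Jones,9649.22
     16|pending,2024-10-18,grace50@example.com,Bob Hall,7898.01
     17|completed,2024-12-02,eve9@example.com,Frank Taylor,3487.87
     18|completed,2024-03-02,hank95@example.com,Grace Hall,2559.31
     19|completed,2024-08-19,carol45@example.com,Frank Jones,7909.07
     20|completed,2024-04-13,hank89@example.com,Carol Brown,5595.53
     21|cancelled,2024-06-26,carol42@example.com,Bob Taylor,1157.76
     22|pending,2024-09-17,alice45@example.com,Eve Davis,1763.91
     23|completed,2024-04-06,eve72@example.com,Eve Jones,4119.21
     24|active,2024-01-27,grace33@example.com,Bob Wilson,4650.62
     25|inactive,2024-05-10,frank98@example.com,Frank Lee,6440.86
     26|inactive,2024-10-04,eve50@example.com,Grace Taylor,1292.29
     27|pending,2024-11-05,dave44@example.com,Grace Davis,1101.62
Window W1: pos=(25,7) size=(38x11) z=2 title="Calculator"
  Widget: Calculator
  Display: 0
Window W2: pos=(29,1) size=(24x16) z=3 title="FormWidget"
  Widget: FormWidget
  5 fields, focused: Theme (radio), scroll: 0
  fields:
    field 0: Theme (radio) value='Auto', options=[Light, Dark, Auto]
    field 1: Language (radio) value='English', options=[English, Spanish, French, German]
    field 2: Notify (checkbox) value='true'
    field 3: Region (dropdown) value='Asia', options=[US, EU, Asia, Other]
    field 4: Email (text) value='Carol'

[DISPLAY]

       ┏━━━━━━━━━━━━━━━━━━━━━━┓    
───────┃ FormWidget           ┃    
ame,amo┠──────────────────────┨    
0,ivy83┃> Theme:      ( ) Ligh┃    
alice57┃  Language:   (●) Engl┃    
3,jack4┃  Notify:     [x]     ┃    
8,b┏━━━┃  Region:     [Asia ▼]┃━━━━
,ja┃ Ca┃  Email:      [Carol ]┃    
,ha┠───┃                      ┃────
5,f┃   ┃                      ┃    
4,i┃┌──┃                      ┃    
,gr┃│ 7┃                      ┃    
dav┃├──┃                      ┃    
1,f┃│ 4┃                      ┃    


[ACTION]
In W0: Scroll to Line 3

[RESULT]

       ┏━━━━━━━━━━━━━━━━━━━━━━┓    
───────┃ FormWidget           ┃    
alice57┠──────────────────────┨    
3,jack4┃> Theme:      ( ) Ligh┃    
8,bob45┃  Language:   (●) Engl┃    
,jack66┃  Notify:     [x]     ┃    
,ha┏━━━┃  Region:     [Asia ▼]┃━━━━
5,f┃ Ca┃  Email:      [Carol ]┃    
4,i┠───┃                      ┃────
,gr┃   ┃                      ┃    
dav┃┌──┃                      ┃    
1,f┃│ 7┃                      ┃    
,gr┃├──┃                      ┃    
1,i┃│ 4┃                      ┃    


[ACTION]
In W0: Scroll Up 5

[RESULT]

       ┏━━━━━━━━━━━━━━━━━━━━━━┓    
───────┃ FormWidget           ┃    
ame,amo┠──────────────────────┨    
0,ivy83┃> Theme:      ( ) Ligh┃    
alice57┃  Language:   (●) Engl┃    
3,jack4┃  Notify:     [x]     ┃    
8,b┏━━━┃  Region:     [Asia ▼]┃━━━━
,ja┃ Ca┃  Email:      [Carol ]┃    
,ha┠───┃                      ┃────
5,f┃   ┃                      ┃    
4,i┃┌──┃                      ┃    
,gr┃│ 7┃                      ┃    
dav┃├──┃                      ┃    
1,f┃│ 4┃                      ┃    


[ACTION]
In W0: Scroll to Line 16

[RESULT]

       ┏━━━━━━━━━━━━━━━━━━━━━━┓    
───────┃ FormWidget           ┃    
,grace7┠──────────────────────┨    
1,ivy42┃> Theme:      ( ) Ligh┃    
grace22┃  Language:   (●) Engl┃    
grace50┃  Notify:     [x]     ┃    
2,e┏━━━┃  Region:     [Asia ▼]┃━━━━
2,h┃ Ca┃  Email:      [Carol ]┃    
9,c┠───┃                      ┃────
3,h┃   ┃                      ┃    
6,c┃┌──┃                      ┃    
ali┃│ 7┃                      ┃    
6,e┃├──┃                      ┃    
rac┃│ 4┃                      ┃    


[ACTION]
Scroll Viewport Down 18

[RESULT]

1,ivy42┃> Theme:      ( ) Ligh┃    
grace22┃  Language:   (●) Engl┃    
grace50┃  Notify:     [x]     ┃    
2,e┏━━━┃  Region:     [Asia ▼]┃━━━━
2,h┃ Ca┃  Email:      [Carol ]┃    
9,c┠───┃                      ┃────
3,h┃   ┃                      ┃    
6,c┃┌──┃                      ┃    
ali┃│ 7┃                      ┃    
6,e┃├──┃                      ┃    
rac┃│ 4┃                      ┃    
,fr┃├──┃                      ┃    
,ev┃│ 1┗━━━━━━━━━━━━━━━━━━━━━━┛    
dav┗━━━━━━━━━━━━━━━━━━━━━━━━━━━━━━━


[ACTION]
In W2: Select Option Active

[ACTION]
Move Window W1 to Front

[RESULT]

1,ivy42┃> Theme:      ( ) Ligh┃    
grace22┃  Language:   (●) Engl┃    
grace50┃  Notify:     [x]     ┃    
2,e┏━━━━━━━━━━━━━━━━━━━━━━━━━━━━━━━
2,h┃ Calculator                    
9,c┠───────────────────────────────
3,h┃                               
6,c┃┌───┬───┬───┬───┐              
ali┃│ 7 │ 8 │ 9 │ ÷ │              
6,e┃├───┼───┼───┼───┤              
rac┃│ 4 │ 5 │ 6 │ × │              
,fr┃├───┼───┼───┼───┤              
,ev┃│ 1 │ 2 │ 3 │ - │              
dav┗━━━━━━━━━━━━━━━━━━━━━━━━━━━━━━━


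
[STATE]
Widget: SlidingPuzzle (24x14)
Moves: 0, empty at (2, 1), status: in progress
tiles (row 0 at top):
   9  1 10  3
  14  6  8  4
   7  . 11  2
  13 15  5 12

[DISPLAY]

┌────┬────┬────┬────┐   
│  9 │  1 │ 10 │  3 │   
├────┼────┼────┼────┤   
│ 14 │  6 │  8 │  4 │   
├────┼────┼────┼────┤   
│  7 │    │ 11 │  2 │   
├────┼────┼────┼────┤   
│ 13 │ 15 │  5 │ 12 │   
└────┴────┴────┴────┘   
Moves: 0                
                        
                        
                        
                        


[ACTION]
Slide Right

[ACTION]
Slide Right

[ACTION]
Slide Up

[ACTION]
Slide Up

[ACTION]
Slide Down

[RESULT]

┌────┬────┬────┬────┐   
│  9 │  1 │ 10 │  3 │   
├────┼────┼────┼────┤   
│ 14 │  6 │  8 │  4 │   
├────┼────┼────┼────┤   
│    │  7 │ 11 │  2 │   
├────┼────┼────┼────┤   
│ 13 │ 15 │  5 │ 12 │   
└────┴────┴────┴────┘   
Moves: 3                
                        
                        
                        
                        


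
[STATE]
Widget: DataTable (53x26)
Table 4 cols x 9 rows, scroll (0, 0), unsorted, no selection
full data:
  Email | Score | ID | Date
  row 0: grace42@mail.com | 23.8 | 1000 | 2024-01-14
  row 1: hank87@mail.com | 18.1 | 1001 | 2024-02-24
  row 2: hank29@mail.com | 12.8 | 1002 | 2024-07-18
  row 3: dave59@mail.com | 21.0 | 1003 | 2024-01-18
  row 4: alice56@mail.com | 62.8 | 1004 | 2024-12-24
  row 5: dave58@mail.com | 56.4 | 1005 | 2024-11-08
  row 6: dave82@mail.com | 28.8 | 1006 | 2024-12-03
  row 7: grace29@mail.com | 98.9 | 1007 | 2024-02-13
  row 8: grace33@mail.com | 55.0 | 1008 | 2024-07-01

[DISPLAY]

Email           │Score│ID  │Date                     
────────────────┼─────┼────┼──────────               
grace42@mail.com│23.8 │1000│2024-01-14               
hank87@mail.com │18.1 │1001│2024-02-24               
hank29@mail.com │12.8 │1002│2024-07-18               
dave59@mail.com │21.0 │1003│2024-01-18               
alice56@mail.com│62.8 │1004│2024-12-24               
dave58@mail.com │56.4 │1005│2024-11-08               
dave82@mail.com │28.8 │1006│2024-12-03               
grace29@mail.com│98.9 │1007│2024-02-13               
grace33@mail.com│55.0 │1008│2024-07-01               
                                                     
                                                     
                                                     
                                                     
                                                     
                                                     
                                                     
                                                     
                                                     
                                                     
                                                     
                                                     
                                                     
                                                     
                                                     


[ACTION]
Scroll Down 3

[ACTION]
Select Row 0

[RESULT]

Email           │Score│ID  │Date                     
────────────────┼─────┼────┼──────────               
>race42@mail.com│23.8 │1000│2024-01-14               
hank87@mail.com │18.1 │1001│2024-02-24               
hank29@mail.com │12.8 │1002│2024-07-18               
dave59@mail.com │21.0 │1003│2024-01-18               
alice56@mail.com│62.8 │1004│2024-12-24               
dave58@mail.com │56.4 │1005│2024-11-08               
dave82@mail.com │28.8 │1006│2024-12-03               
grace29@mail.com│98.9 │1007│2024-02-13               
grace33@mail.com│55.0 │1008│2024-07-01               
                                                     
                                                     
                                                     
                                                     
                                                     
                                                     
                                                     
                                                     
                                                     
                                                     
                                                     
                                                     
                                                     
                                                     
                                                     


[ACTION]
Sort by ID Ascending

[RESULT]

Email           │Score│ID ▲│Date                     
────────────────┼─────┼────┼──────────               
>race42@mail.com│23.8 │1000│2024-01-14               
hank87@mail.com │18.1 │1001│2024-02-24               
hank29@mail.com │12.8 │1002│2024-07-18               
dave59@mail.com │21.0 │1003│2024-01-18               
alice56@mail.com│62.8 │1004│2024-12-24               
dave58@mail.com │56.4 │1005│2024-11-08               
dave82@mail.com │28.8 │1006│2024-12-03               
grace29@mail.com│98.9 │1007│2024-02-13               
grace33@mail.com│55.0 │1008│2024-07-01               
                                                     
                                                     
                                                     
                                                     
                                                     
                                                     
                                                     
                                                     
                                                     
                                                     
                                                     
                                                     
                                                     
                                                     
                                                     


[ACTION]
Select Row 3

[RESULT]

Email           │Score│ID ▲│Date                     
────────────────┼─────┼────┼──────────               
grace42@mail.com│23.8 │1000│2024-01-14               
hank87@mail.com │18.1 │1001│2024-02-24               
hank29@mail.com │12.8 │1002│2024-07-18               
>ave59@mail.com │21.0 │1003│2024-01-18               
alice56@mail.com│62.8 │1004│2024-12-24               
dave58@mail.com │56.4 │1005│2024-11-08               
dave82@mail.com │28.8 │1006│2024-12-03               
grace29@mail.com│98.9 │1007│2024-02-13               
grace33@mail.com│55.0 │1008│2024-07-01               
                                                     
                                                     
                                                     
                                                     
                                                     
                                                     
                                                     
                                                     
                                                     
                                                     
                                                     
                                                     
                                                     
                                                     
                                                     


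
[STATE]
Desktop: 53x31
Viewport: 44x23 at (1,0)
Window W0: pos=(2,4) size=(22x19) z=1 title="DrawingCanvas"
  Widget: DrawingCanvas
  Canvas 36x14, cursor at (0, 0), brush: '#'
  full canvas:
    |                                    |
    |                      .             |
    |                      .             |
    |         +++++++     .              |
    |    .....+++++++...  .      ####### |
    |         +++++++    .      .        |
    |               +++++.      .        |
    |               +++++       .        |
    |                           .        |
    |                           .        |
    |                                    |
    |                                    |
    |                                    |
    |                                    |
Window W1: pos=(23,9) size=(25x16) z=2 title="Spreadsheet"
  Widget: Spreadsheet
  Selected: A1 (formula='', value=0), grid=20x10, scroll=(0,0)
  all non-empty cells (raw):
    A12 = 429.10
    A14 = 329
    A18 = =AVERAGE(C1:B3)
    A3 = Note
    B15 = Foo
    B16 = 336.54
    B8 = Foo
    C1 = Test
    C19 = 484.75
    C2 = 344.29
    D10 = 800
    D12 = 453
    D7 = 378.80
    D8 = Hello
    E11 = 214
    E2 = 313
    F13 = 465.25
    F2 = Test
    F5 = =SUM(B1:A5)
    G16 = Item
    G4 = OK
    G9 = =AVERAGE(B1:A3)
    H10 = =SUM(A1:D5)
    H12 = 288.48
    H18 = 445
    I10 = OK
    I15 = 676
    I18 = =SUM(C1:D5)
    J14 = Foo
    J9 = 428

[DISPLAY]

                                            
                                            
                                            
                                            
 ┏━━━━━━━━━━━━━━━━━━━━┓                     
 ┃ DrawingCanvas      ┃                     
 ┠────────────────────┨                     
 ┃+                   ┃                     
 ┃                    ┃                     
 ┃                    ┏━━━━━━━━━━━━━━━━━━━━━
 ┃         +++++++    ┃ Spreadsheet         
 ┃    .....+++++++... ┠─────────────────────
 ┃         +++++++    ┃A1:                  
 ┃               +++++┃       A       B     
 ┃               +++++┃---------------------
 ┃                    ┃  1      [0]       0T
 ┃                    ┃  2        0       0 
 ┃                    ┃  3 Note           0 
 ┃                    ┃  4        0       0 
 ┃                    ┃  5        0       0 
 ┃                    ┃  6        0       0 
 ┃                    ┃  7        0       0 
 ┗━━━━━━━━━━━━━━━━━━━━┃  8        0Foo      


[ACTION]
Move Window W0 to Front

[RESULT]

                                            
                                            
                                            
                                            
 ┏━━━━━━━━━━━━━━━━━━━━┓                     
 ┃ DrawingCanvas      ┃                     
 ┠────────────────────┨                     
 ┃+                   ┃                     
 ┃                    ┃                     
 ┃                    ┃━━━━━━━━━━━━━━━━━━━━━
 ┃         +++++++    ┃ Spreadsheet         
 ┃    .....+++++++... ┃─────────────────────
 ┃         +++++++    ┃A1:                  
 ┃               +++++┃       A       B     
 ┃               +++++┃---------------------
 ┃                    ┃  1      [0]       0T
 ┃                    ┃  2        0       0 
 ┃                    ┃  3 Note           0 
 ┃                    ┃  4        0       0 
 ┃                    ┃  5        0       0 
 ┃                    ┃  6        0       0 
 ┃                    ┃  7        0       0 
 ┗━━━━━━━━━━━━━━━━━━━━┛  8        0Foo      


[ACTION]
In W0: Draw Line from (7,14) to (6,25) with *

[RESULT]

                                            
                                            
                                            
                                            
 ┏━━━━━━━━━━━━━━━━━━━━┓                     
 ┃ DrawingCanvas      ┃                     
 ┠────────────────────┨                     
 ┃+                   ┃                     
 ┃                    ┃                     
 ┃                    ┃━━━━━━━━━━━━━━━━━━━━━
 ┃         +++++++    ┃ Spreadsheet         
 ┃    .....+++++++... ┃─────────────────────
 ┃         +++++++    ┃A1:                  
 ┃               +++++┃       A       B     
 ┃              ******┃---------------------
 ┃                    ┃  1      [0]       0T
 ┃                    ┃  2        0       0 
 ┃                    ┃  3 Note           0 
 ┃                    ┃  4        0       0 
 ┃                    ┃  5        0       0 
 ┃                    ┃  6        0       0 
 ┃                    ┃  7        0       0 
 ┗━━━━━━━━━━━━━━━━━━━━┛  8        0Foo      


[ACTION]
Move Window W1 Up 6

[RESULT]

                                            
                                            
                                            
                      ┏━━━━━━━━━━━━━━━━━━━━━
 ┏━━━━━━━━━━━━━━━━━━━━┓ Spreadsheet         
 ┃ DrawingCanvas      ┃─────────────────────
 ┠────────────────────┨A1:                  
 ┃+                   ┃       A       B     
 ┃                    ┃---------------------
 ┃                    ┃  1      [0]       0T
 ┃         +++++++    ┃  2        0       0 
 ┃    .....+++++++... ┃  3 Note           0 
 ┃         +++++++    ┃  4        0       0 
 ┃               +++++┃  5        0       0 
 ┃              ******┃  6        0       0 
 ┃                    ┃  7        0       0 
 ┃                    ┃  8        0Foo      
 ┃                    ┃  9        0       0 
 ┃                    ┃━━━━━━━━━━━━━━━━━━━━━
 ┃                    ┃                     
 ┃                    ┃                     
 ┃                    ┃                     
 ┗━━━━━━━━━━━━━━━━━━━━┛                     


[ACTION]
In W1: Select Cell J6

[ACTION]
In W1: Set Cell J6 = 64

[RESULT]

                                            
                                            
                                            
                      ┏━━━━━━━━━━━━━━━━━━━━━
 ┏━━━━━━━━━━━━━━━━━━━━┓ Spreadsheet         
 ┃ DrawingCanvas      ┃─────────────────────
 ┠────────────────────┨J6: 64               
 ┃+                   ┃       A       B     
 ┃                    ┃---------------------
 ┃                    ┃  1        0       0T
 ┃         +++++++    ┃  2        0       0 
 ┃    .....+++++++... ┃  3 Note           0 
 ┃         +++++++    ┃  4        0       0 
 ┃               +++++┃  5        0       0 
 ┃              ******┃  6        0       0 
 ┃                    ┃  7        0       0 
 ┃                    ┃  8        0Foo      
 ┃                    ┃  9        0       0 
 ┃                    ┃━━━━━━━━━━━━━━━━━━━━━
 ┃                    ┃                     
 ┃                    ┃                     
 ┃                    ┃                     
 ┗━━━━━━━━━━━━━━━━━━━━┛                     


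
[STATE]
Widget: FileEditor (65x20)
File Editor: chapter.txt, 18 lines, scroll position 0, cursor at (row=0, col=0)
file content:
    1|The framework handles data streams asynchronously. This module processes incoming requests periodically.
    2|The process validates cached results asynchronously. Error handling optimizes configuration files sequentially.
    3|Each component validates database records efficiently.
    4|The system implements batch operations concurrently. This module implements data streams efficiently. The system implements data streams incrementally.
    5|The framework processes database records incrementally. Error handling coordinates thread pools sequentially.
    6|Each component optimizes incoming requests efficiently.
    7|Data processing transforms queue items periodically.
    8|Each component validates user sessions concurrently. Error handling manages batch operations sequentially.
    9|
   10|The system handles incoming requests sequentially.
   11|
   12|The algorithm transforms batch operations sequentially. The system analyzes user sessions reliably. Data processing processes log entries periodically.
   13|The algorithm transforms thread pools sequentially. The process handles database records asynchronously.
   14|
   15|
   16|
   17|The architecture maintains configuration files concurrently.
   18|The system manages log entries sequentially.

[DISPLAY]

█he framework handles data streams asynchronously. This module p▲
The process validates cached results asynchronously. Error handl█
Each component validates database records efficiently.          ░
The system implements batch operations concurrently. This module░
The framework processes database records incrementally. Error ha░
Each component optimizes incoming requests efficiently.         ░
Data processing transforms queue items periodically.            ░
Each component validates user sessions concurrently. Error handl░
                                                                ░
The system handles incoming requests sequentially.              ░
                                                                ░
The algorithm transforms batch operations sequentially. The syst░
The algorithm transforms thread pools sequentially. The process ░
                                                                ░
                                                                ░
                                                                ░
The architecture maintains configuration files concurrently.    ░
The system manages log entries sequentially.                    ░
                                                                ░
                                                                ▼


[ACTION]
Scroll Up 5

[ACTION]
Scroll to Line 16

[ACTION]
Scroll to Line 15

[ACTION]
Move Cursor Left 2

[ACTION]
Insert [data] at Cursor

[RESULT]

data█he framework handles data streams asynchronously. This modu▲
The process validates cached results asynchronously. Error handl█
Each component validates database records efficiently.          ░
The system implements batch operations concurrently. This module░
The framework processes database records incrementally. Error ha░
Each component optimizes incoming requests efficiently.         ░
Data processing transforms queue items periodically.            ░
Each component validates user sessions concurrently. Error handl░
                                                                ░
The system handles incoming requests sequentially.              ░
                                                                ░
The algorithm transforms batch operations sequentially. The syst░
The algorithm transforms thread pools sequentially. The process ░
                                                                ░
                                                                ░
                                                                ░
The architecture maintains configuration files concurrently.    ░
The system manages log entries sequentially.                    ░
                                                                ░
                                                                ▼


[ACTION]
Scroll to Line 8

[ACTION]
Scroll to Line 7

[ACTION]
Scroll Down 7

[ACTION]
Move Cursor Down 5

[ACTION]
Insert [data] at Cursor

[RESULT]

dataThe framework handles data streams asynchronously. This modu▲
The process validates cached results asynchronously. Error handl█
Each component validates database records efficiently.          ░
The system implements batch operations concurrently. This module░
The framework processes database records incrementally. Error ha░
Eachdata█component optimizes incoming requests efficiently.     ░
Data processing transforms queue items periodically.            ░
Each component validates user sessions concurrently. Error handl░
                                                                ░
The system handles incoming requests sequentially.              ░
                                                                ░
The algorithm transforms batch operations sequentially. The syst░
The algorithm transforms thread pools sequentially. The process ░
                                                                ░
                                                                ░
                                                                ░
The architecture maintains configuration files concurrently.    ░
The system manages log entries sequentially.                    ░
                                                                ░
                                                                ▼


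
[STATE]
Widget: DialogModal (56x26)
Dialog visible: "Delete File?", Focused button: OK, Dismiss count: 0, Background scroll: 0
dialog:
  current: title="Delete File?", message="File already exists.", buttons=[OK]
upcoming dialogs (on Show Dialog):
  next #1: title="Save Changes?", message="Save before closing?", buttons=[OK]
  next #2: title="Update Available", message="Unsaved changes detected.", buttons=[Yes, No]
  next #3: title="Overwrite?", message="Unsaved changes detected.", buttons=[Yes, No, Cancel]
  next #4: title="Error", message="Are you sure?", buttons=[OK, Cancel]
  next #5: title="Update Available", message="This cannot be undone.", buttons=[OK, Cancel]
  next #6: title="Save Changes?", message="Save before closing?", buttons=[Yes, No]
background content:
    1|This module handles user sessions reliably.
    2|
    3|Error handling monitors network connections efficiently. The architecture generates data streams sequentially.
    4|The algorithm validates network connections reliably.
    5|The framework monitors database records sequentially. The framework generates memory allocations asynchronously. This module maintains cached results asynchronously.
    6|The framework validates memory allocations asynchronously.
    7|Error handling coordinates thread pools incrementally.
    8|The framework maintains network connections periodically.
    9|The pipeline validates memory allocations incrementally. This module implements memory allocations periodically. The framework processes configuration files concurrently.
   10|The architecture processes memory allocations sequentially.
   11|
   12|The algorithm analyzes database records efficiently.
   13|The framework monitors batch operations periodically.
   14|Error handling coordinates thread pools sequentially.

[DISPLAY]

This module handles user sessions reliably.             
                                                        
Error handling monitors network connections efficiently.
The algorithm validates network connections reliably.   
The framework monitors database records sequentially. Th
The framework validates memory allocations asynchronousl
Error handling coordinates thread pools incrementally.  
The framework maintains network connections periodically
The pipeline validates memory allocations incrementally.
The architecture processes memory allocations sequential
                ┌──────────────────────┐                
The algorithm an│     Delete File?     │efficiently.    
The framework mo│ File already exists. │periodically.   
Error handling c│         [OK]         │sequentially.   
                └──────────────────────┘                
                                                        
                                                        
                                                        
                                                        
                                                        
                                                        
                                                        
                                                        
                                                        
                                                        
                                                        


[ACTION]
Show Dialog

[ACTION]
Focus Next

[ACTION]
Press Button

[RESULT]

This module handles user sessions reliably.             
                                                        
Error handling monitors network connections efficiently.
The algorithm validates network connections reliably.   
The framework monitors database records sequentially. Th
The framework validates memory allocations asynchronousl
Error handling coordinates thread pools incrementally.  
The framework maintains network connections periodically
The pipeline validates memory allocations incrementally.
The architecture processes memory allocations sequential
                                                        
The algorithm analyzes database records efficiently.    
The framework monitors batch operations periodically.   
Error handling coordinates thread pools sequentially.   
                                                        
                                                        
                                                        
                                                        
                                                        
                                                        
                                                        
                                                        
                                                        
                                                        
                                                        
                                                        


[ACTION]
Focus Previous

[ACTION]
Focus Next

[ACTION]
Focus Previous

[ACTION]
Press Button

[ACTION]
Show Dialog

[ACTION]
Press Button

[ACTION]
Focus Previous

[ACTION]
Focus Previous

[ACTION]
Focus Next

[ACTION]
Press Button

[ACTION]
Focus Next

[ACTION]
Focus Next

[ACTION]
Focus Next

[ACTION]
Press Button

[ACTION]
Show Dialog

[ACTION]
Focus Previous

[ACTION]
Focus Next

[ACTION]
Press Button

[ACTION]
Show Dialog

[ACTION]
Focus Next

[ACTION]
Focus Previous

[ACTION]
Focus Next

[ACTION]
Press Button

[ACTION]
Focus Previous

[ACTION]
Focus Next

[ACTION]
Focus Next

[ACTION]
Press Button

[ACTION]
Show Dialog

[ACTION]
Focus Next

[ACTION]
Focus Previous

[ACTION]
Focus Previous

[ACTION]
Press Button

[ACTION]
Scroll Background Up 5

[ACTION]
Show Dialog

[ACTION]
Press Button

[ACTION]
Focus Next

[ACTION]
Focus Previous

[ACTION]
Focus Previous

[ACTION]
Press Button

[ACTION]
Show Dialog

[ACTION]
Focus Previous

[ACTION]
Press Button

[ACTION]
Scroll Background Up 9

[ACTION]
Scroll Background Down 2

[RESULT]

Error handling monitors network connections efficiently.
The algorithm validates network connections reliably.   
The framework monitors database records sequentially. Th
The framework validates memory allocations asynchronousl
Error handling coordinates thread pools incrementally.  
The framework maintains network connections periodically
The pipeline validates memory allocations incrementally.
The architecture processes memory allocations sequential
                                                        
The algorithm analyzes database records efficiently.    
The framework monitors batch operations periodically.   
Error handling coordinates thread pools sequentially.   
                                                        
                                                        
                                                        
                                                        
                                                        
                                                        
                                                        
                                                        
                                                        
                                                        
                                                        
                                                        
                                                        
                                                        


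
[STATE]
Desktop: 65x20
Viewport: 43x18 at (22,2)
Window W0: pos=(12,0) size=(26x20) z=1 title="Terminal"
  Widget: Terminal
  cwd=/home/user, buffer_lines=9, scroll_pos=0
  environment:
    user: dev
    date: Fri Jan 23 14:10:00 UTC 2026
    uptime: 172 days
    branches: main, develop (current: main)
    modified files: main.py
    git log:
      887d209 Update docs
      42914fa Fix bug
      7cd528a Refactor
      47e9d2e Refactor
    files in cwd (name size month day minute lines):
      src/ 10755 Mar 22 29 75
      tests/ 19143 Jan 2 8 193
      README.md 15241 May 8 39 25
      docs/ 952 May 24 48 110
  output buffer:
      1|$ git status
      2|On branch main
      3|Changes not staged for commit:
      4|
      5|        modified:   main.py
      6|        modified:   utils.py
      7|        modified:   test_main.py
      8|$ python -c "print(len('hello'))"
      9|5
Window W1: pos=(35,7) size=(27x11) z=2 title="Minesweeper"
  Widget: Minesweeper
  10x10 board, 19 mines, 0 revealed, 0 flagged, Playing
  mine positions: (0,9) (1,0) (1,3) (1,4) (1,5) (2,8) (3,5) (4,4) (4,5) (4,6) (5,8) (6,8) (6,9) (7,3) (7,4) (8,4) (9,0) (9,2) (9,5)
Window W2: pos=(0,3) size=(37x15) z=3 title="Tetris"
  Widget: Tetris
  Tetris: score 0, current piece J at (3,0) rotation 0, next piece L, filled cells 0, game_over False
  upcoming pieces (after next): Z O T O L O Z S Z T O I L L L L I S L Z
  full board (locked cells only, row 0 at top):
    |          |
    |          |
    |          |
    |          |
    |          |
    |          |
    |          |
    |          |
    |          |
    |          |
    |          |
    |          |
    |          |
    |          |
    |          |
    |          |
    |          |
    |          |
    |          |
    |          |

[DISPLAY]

───────────────┨                           
━━━━━━━━━━━━━━┓┃                           
              ┃┃                           
──────────────┨┃                           
              ┃┃                           
              ┃━━━━━━━━━━━━━━━━━━━━━━━━┓   
              ┃Minesweeper             ┃   
              ┃────────────────────────┨   
              ┃■■■■■■■■■               ┃   
              ┃■■■■■■■■■               ┃   
              ┃■■■■■■■■■               ┃   
              ┃■■■■■■■■■               ┃   
              ┃■■■■■■■■■               ┃   
              ┃■■■■■■■■■               ┃   
              ┃■■■■■■■■■               ┃   
━━━━━━━━━━━━━━┛━━━━━━━━━━━━━━━━━━━━━━━━┛   
               ┃                           
━━━━━━━━━━━━━━━┛                           


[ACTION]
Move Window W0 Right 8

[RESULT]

───────────────────────┨                   
━━━━━━━━━━━━━━┓        ┃                   
              ┃        ┃                   
──────────────┨ed for c┃                   
              ┃        ┃                   
              ┃━━━━━━━━━━━━━━━━━━━━━━━━┓   
              ┃Minesweeper             ┃   
              ┃────────────────────────┨   
              ┃■■■■■■■■■               ┃   
              ┃■■■■■■■■■               ┃   
              ┃■■■■■■■■■               ┃   
              ┃■■■■■■■■■               ┃   
              ┃■■■■■■■■■               ┃   
              ┃■■■■■■■■■               ┃   
              ┃■■■■■■■■■               ┃   
━━━━━━━━━━━━━━┛━━━━━━━━━━━━━━━━━━━━━━━━┛   
                       ┃                   
━━━━━━━━━━━━━━━━━━━━━━━┛                   


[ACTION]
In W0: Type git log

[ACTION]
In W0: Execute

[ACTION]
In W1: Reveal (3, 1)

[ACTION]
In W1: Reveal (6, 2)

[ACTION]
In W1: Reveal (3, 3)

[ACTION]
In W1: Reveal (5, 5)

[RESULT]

───────────────────────┨                   
━━━━━━━━━━━━━━┓        ┃                   
              ┃        ┃                   
──────────────┨ed for c┃                   
              ┃        ┃                   
              ┃━━━━━━━━━━━━━━━━━━━━━━━━┓   
              ┃Minesweeper             ┃   
              ┃────────────────────────┨   
              ┃■■■■■■■■■               ┃   
              ┃■■■■■■■■■               ┃   
              ┃112■■■■■■               ┃   
              ┃  1■■■■■■               ┃   
              ┃  1■■■■■■               ┃   
              ┃  1■3■■■■               ┃   
              ┃ 12■■■■■■               ┃   
━━━━━━━━━━━━━━┛━━━━━━━━━━━━━━━━━━━━━━━━┛   
                       ┃                   
━━━━━━━━━━━━━━━━━━━━━━━┛                   
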